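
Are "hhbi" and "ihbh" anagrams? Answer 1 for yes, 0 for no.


Strings: "hhbi", "ihbh"
Sorted first:  bhhi
Sorted second: bhhi
Sorted forms match => anagrams

1


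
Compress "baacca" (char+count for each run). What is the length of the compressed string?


Input: baacca
Runs:
  'b' x 1 => "b1"
  'a' x 2 => "a2"
  'c' x 2 => "c2"
  'a' x 1 => "a1"
Compressed: "b1a2c2a1"
Compressed length: 8

8


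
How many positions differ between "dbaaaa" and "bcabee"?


Comparing "dbaaaa" and "bcabee" position by position:
  Position 0: 'd' vs 'b' => DIFFER
  Position 1: 'b' vs 'c' => DIFFER
  Position 2: 'a' vs 'a' => same
  Position 3: 'a' vs 'b' => DIFFER
  Position 4: 'a' vs 'e' => DIFFER
  Position 5: 'a' vs 'e' => DIFFER
Positions that differ: 5

5


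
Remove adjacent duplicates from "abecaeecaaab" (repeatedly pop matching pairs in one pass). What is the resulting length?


Input: abecaeecaaab
Stack-based adjacent duplicate removal:
  Read 'a': push. Stack: a
  Read 'b': push. Stack: ab
  Read 'e': push. Stack: abe
  Read 'c': push. Stack: abec
  Read 'a': push. Stack: abeca
  Read 'e': push. Stack: abecae
  Read 'e': matches stack top 'e' => pop. Stack: abeca
  Read 'c': push. Stack: abecac
  Read 'a': push. Stack: abecaca
  Read 'a': matches stack top 'a' => pop. Stack: abecac
  Read 'a': push. Stack: abecaca
  Read 'b': push. Stack: abecacab
Final stack: "abecacab" (length 8)

8


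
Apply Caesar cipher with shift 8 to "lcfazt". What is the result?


Caesar cipher: shift "lcfazt" by 8
  'l' (pos 11) + 8 = pos 19 = 't'
  'c' (pos 2) + 8 = pos 10 = 'k'
  'f' (pos 5) + 8 = pos 13 = 'n'
  'a' (pos 0) + 8 = pos 8 = 'i'
  'z' (pos 25) + 8 = pos 7 = 'h'
  't' (pos 19) + 8 = pos 1 = 'b'
Result: tknihb

tknihb


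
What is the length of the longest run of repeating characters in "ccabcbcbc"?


Input: "ccabcbcbc"
Scanning for longest run:
  Position 1 ('c'): continues run of 'c', length=2
  Position 2 ('a'): new char, reset run to 1
  Position 3 ('b'): new char, reset run to 1
  Position 4 ('c'): new char, reset run to 1
  Position 5 ('b'): new char, reset run to 1
  Position 6 ('c'): new char, reset run to 1
  Position 7 ('b'): new char, reset run to 1
  Position 8 ('c'): new char, reset run to 1
Longest run: 'c' with length 2

2


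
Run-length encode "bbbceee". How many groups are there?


Input: bbbceee
Scanning for consecutive runs:
  Group 1: 'b' x 3 (positions 0-2)
  Group 2: 'c' x 1 (positions 3-3)
  Group 3: 'e' x 3 (positions 4-6)
Total groups: 3

3


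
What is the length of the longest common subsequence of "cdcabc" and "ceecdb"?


LCS of "cdcabc" and "ceecdb"
DP table:
           c    e    e    c    d    b
      0    0    0    0    0    0    0
  c   0    1    1    1    1    1    1
  d   0    1    1    1    1    2    2
  c   0    1    1    1    2    2    2
  a   0    1    1    1    2    2    2
  b   0    1    1    1    2    2    3
  c   0    1    1    1    2    2    3
LCS length = dp[6][6] = 3

3


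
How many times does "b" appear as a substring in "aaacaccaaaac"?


Searching for "b" in "aaacaccaaaac"
Scanning each position:
  Position 0: "a" => no
  Position 1: "a" => no
  Position 2: "a" => no
  Position 3: "c" => no
  Position 4: "a" => no
  Position 5: "c" => no
  Position 6: "c" => no
  Position 7: "a" => no
  Position 8: "a" => no
  Position 9: "a" => no
  Position 10: "a" => no
  Position 11: "c" => no
Total occurrences: 0

0


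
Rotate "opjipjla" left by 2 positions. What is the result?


Input: "opjipjla", rotate left by 2
First 2 characters: "op"
Remaining characters: "jipjla"
Concatenate remaining + first: "jipjla" + "op" = "jipjlaop"

jipjlaop


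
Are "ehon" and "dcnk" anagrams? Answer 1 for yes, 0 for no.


Strings: "ehon", "dcnk"
Sorted first:  ehno
Sorted second: cdkn
Differ at position 0: 'e' vs 'c' => not anagrams

0


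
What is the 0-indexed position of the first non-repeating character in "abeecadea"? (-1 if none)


Input: abeecadea
Character frequencies:
  'a': 3
  'b': 1
  'c': 1
  'd': 1
  'e': 3
Scanning left to right for freq == 1:
  Position 0 ('a'): freq=3, skip
  Position 1 ('b'): unique! => answer = 1

1


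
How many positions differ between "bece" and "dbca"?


Comparing "bece" and "dbca" position by position:
  Position 0: 'b' vs 'd' => DIFFER
  Position 1: 'e' vs 'b' => DIFFER
  Position 2: 'c' vs 'c' => same
  Position 3: 'e' vs 'a' => DIFFER
Positions that differ: 3

3


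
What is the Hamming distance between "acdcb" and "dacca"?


Comparing "acdcb" and "dacca" position by position:
  Position 0: 'a' vs 'd' => differ
  Position 1: 'c' vs 'a' => differ
  Position 2: 'd' vs 'c' => differ
  Position 3: 'c' vs 'c' => same
  Position 4: 'b' vs 'a' => differ
Total differences (Hamming distance): 4

4


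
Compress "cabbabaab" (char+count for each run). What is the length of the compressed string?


Input: cabbabaab
Runs:
  'c' x 1 => "c1"
  'a' x 1 => "a1"
  'b' x 2 => "b2"
  'a' x 1 => "a1"
  'b' x 1 => "b1"
  'a' x 2 => "a2"
  'b' x 1 => "b1"
Compressed: "c1a1b2a1b1a2b1"
Compressed length: 14

14


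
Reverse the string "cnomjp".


Input: cnomjp
Reading characters right to left:
  Position 5: 'p'
  Position 4: 'j'
  Position 3: 'm'
  Position 2: 'o'
  Position 1: 'n'
  Position 0: 'c'
Reversed: pjmonc

pjmonc


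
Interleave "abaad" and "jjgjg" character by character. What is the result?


Interleaving "abaad" and "jjgjg":
  Position 0: 'a' from first, 'j' from second => "aj"
  Position 1: 'b' from first, 'j' from second => "bj"
  Position 2: 'a' from first, 'g' from second => "ag"
  Position 3: 'a' from first, 'j' from second => "aj"
  Position 4: 'd' from first, 'g' from second => "dg"
Result: ajbjagajdg

ajbjagajdg


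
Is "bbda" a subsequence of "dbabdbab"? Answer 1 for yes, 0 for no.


Check if "bbda" is a subsequence of "dbabdbab"
Greedy scan:
  Position 0 ('d'): no match needed
  Position 1 ('b'): matches sub[0] = 'b'
  Position 2 ('a'): no match needed
  Position 3 ('b'): matches sub[1] = 'b'
  Position 4 ('d'): matches sub[2] = 'd'
  Position 5 ('b'): no match needed
  Position 6 ('a'): matches sub[3] = 'a'
  Position 7 ('b'): no match needed
All 4 characters matched => is a subsequence

1


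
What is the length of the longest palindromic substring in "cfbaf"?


Input: "cfbaf"
Checking substrings for palindromes:
  No multi-char palindromic substrings found
Longest palindromic substring: "c" with length 1

1


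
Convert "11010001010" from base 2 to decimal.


Input: "11010001010" in base 2
Positional expansion:
  Digit '1' (value 1) x 2^10 = 1024
  Digit '1' (value 1) x 2^9 = 512
  Digit '0' (value 0) x 2^8 = 0
  Digit '1' (value 1) x 2^7 = 128
  Digit '0' (value 0) x 2^6 = 0
  Digit '0' (value 0) x 2^5 = 0
  Digit '0' (value 0) x 2^4 = 0
  Digit '1' (value 1) x 2^3 = 8
  Digit '0' (value 0) x 2^2 = 0
  Digit '1' (value 1) x 2^1 = 2
  Digit '0' (value 0) x 2^0 = 0
Sum = 1674

1674


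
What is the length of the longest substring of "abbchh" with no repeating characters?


Input: "abbchh"
Sliding window (track last position of each char):
  Position 0 ('a'): window [0,0] length 1 -- new best
  Position 1 ('b'): window [0,1] length 2 -- new best
  Position 2 ('b'): repeat (last at 1), move window start to 2
  Position 2 ('b'): window [2,2] length 1
  Position 3 ('c'): window [2,3] length 2
  Position 4 ('h'): window [2,4] length 3 -- new best
  Position 5 ('h'): repeat (last at 4), move window start to 5
  Position 5 ('h'): window [5,5] length 1
Longest substring with no repeats: "bch" with length 3

3


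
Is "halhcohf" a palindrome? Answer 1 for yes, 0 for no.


Input: halhcohf
Reversed: fhochlah
  Compare pos 0 ('h') with pos 7 ('f'): MISMATCH
  Compare pos 1 ('a') with pos 6 ('h'): MISMATCH
  Compare pos 2 ('l') with pos 5 ('o'): MISMATCH
  Compare pos 3 ('h') with pos 4 ('c'): MISMATCH
Result: not a palindrome

0


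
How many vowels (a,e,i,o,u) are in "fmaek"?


Input: fmaek
Checking each character:
  'f' at position 0: consonant
  'm' at position 1: consonant
  'a' at position 2: vowel (running total: 1)
  'e' at position 3: vowel (running total: 2)
  'k' at position 4: consonant
Total vowels: 2

2


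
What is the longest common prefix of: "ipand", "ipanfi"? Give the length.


Words: ipand, ipanfi
  Position 0: all 'i' => match
  Position 1: all 'p' => match
  Position 2: all 'a' => match
  Position 3: all 'n' => match
  Position 4: ('d', 'f') => mismatch, stop
LCP = "ipan" (length 4)

4


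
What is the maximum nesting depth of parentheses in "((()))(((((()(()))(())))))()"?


Input: "((()))(((((()(()))(())))))()"
Tracking depth:
  Position 0 '(': depth becomes 1
  Position 1 '(': depth becomes 2
  Position 2 '(': depth becomes 3
  Position 3 ')': depth becomes 2
  Position 4 ')': depth becomes 1
  Position 5 ')': depth becomes 0
  Position 6 '(': depth becomes 1
  Position 7 '(': depth becomes 2
  Position 8 '(': depth becomes 3
  Position 9 '(': depth becomes 4
  Position 10 '(': depth becomes 5
  Position 11 '(': depth becomes 6
  Position 12 ')': depth becomes 5
  Position 13 '(': depth becomes 6
  Position 14 '(': depth becomes 7
  Position 15 ')': depth becomes 6
  Position 16 ')': depth becomes 5
  Position 17 ')': depth becomes 4
  Position 18 '(': depth becomes 5
  Position 19 '(': depth becomes 6
  Position 20 ')': depth becomes 5
  Position 21 ')': depth becomes 4
  Position 22 ')': depth becomes 3
  Position 23 ')': depth becomes 2
  Position 24 ')': depth becomes 1
  Position 25 ')': depth becomes 0
  Position 26 '(': depth becomes 1
  Position 27 ')': depth becomes 0
Maximum depth reached: 7

7


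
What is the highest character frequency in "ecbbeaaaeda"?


Input: ecbbeaaaeda
Character counts:
  'a': 4
  'b': 2
  'c': 1
  'd': 1
  'e': 3
Maximum frequency: 4

4


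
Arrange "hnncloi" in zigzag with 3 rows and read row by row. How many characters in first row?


Zigzag "hnncloi" into 3 rows:
Placing characters:
  'h' => row 0
  'n' => row 1
  'n' => row 2
  'c' => row 1
  'l' => row 0
  'o' => row 1
  'i' => row 2
Rows:
  Row 0: "hl"
  Row 1: "nco"
  Row 2: "ni"
First row length: 2

2


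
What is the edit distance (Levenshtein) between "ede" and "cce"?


Computing edit distance: "ede" -> "cce"
DP table:
           c    c    e
      0    1    2    3
  e   1    1    2    2
  d   2    2    2    3
  e   3    3    3    2
Edit distance = dp[3][3] = 2

2


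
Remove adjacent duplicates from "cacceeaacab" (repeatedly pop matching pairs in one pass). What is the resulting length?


Input: cacceeaacab
Stack-based adjacent duplicate removal:
  Read 'c': push. Stack: c
  Read 'a': push. Stack: ca
  Read 'c': push. Stack: cac
  Read 'c': matches stack top 'c' => pop. Stack: ca
  Read 'e': push. Stack: cae
  Read 'e': matches stack top 'e' => pop. Stack: ca
  Read 'a': matches stack top 'a' => pop. Stack: c
  Read 'a': push. Stack: ca
  Read 'c': push. Stack: cac
  Read 'a': push. Stack: caca
  Read 'b': push. Stack: cacab
Final stack: "cacab" (length 5)

5


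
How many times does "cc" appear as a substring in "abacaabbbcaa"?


Searching for "cc" in "abacaabbbcaa"
Scanning each position:
  Position 0: "ab" => no
  Position 1: "ba" => no
  Position 2: "ac" => no
  Position 3: "ca" => no
  Position 4: "aa" => no
  Position 5: "ab" => no
  Position 6: "bb" => no
  Position 7: "bb" => no
  Position 8: "bc" => no
  Position 9: "ca" => no
  Position 10: "aa" => no
Total occurrences: 0

0


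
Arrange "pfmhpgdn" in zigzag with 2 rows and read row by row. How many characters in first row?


Zigzag "pfmhpgdn" into 2 rows:
Placing characters:
  'p' => row 0
  'f' => row 1
  'm' => row 0
  'h' => row 1
  'p' => row 0
  'g' => row 1
  'd' => row 0
  'n' => row 1
Rows:
  Row 0: "pmpd"
  Row 1: "fhgn"
First row length: 4

4


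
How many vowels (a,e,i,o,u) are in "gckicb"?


Input: gckicb
Checking each character:
  'g' at position 0: consonant
  'c' at position 1: consonant
  'k' at position 2: consonant
  'i' at position 3: vowel (running total: 1)
  'c' at position 4: consonant
  'b' at position 5: consonant
Total vowels: 1

1


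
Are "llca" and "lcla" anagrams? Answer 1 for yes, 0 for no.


Strings: "llca", "lcla"
Sorted first:  acll
Sorted second: acll
Sorted forms match => anagrams

1


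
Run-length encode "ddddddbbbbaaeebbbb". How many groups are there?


Input: ddddddbbbbaaeebbbb
Scanning for consecutive runs:
  Group 1: 'd' x 6 (positions 0-5)
  Group 2: 'b' x 4 (positions 6-9)
  Group 3: 'a' x 2 (positions 10-11)
  Group 4: 'e' x 2 (positions 12-13)
  Group 5: 'b' x 4 (positions 14-17)
Total groups: 5

5


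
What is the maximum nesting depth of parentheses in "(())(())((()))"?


Input: "(())(())((()))"
Tracking depth:
  Position 0 '(': depth becomes 1
  Position 1 '(': depth becomes 2
  Position 2 ')': depth becomes 1
  Position 3 ')': depth becomes 0
  Position 4 '(': depth becomes 1
  Position 5 '(': depth becomes 2
  Position 6 ')': depth becomes 1
  Position 7 ')': depth becomes 0
  Position 8 '(': depth becomes 1
  Position 9 '(': depth becomes 2
  Position 10 '(': depth becomes 3
  Position 11 ')': depth becomes 2
  Position 12 ')': depth becomes 1
  Position 13 ')': depth becomes 0
Maximum depth reached: 3

3


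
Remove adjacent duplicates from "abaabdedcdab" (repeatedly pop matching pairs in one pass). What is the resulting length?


Input: abaabdedcdab
Stack-based adjacent duplicate removal:
  Read 'a': push. Stack: a
  Read 'b': push. Stack: ab
  Read 'a': push. Stack: aba
  Read 'a': matches stack top 'a' => pop. Stack: ab
  Read 'b': matches stack top 'b' => pop. Stack: a
  Read 'd': push. Stack: ad
  Read 'e': push. Stack: ade
  Read 'd': push. Stack: aded
  Read 'c': push. Stack: adedc
  Read 'd': push. Stack: adedcd
  Read 'a': push. Stack: adedcda
  Read 'b': push. Stack: adedcdab
Final stack: "adedcdab" (length 8)

8


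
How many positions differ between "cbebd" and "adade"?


Comparing "cbebd" and "adade" position by position:
  Position 0: 'c' vs 'a' => DIFFER
  Position 1: 'b' vs 'd' => DIFFER
  Position 2: 'e' vs 'a' => DIFFER
  Position 3: 'b' vs 'd' => DIFFER
  Position 4: 'd' vs 'e' => DIFFER
Positions that differ: 5

5


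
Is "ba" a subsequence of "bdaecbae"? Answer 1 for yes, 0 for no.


Check if "ba" is a subsequence of "bdaecbae"
Greedy scan:
  Position 0 ('b'): matches sub[0] = 'b'
  Position 1 ('d'): no match needed
  Position 2 ('a'): matches sub[1] = 'a'
  Position 3 ('e'): no match needed
  Position 4 ('c'): no match needed
  Position 5 ('b'): no match needed
  Position 6 ('a'): no match needed
  Position 7 ('e'): no match needed
All 2 characters matched => is a subsequence

1


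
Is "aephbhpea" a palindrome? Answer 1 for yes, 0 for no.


Input: aephbhpea
Reversed: aephbhpea
  Compare pos 0 ('a') with pos 8 ('a'): match
  Compare pos 1 ('e') with pos 7 ('e'): match
  Compare pos 2 ('p') with pos 6 ('p'): match
  Compare pos 3 ('h') with pos 5 ('h'): match
Result: palindrome

1


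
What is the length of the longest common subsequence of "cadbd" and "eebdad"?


LCS of "cadbd" and "eebdad"
DP table:
           e    e    b    d    a    d
      0    0    0    0    0    0    0
  c   0    0    0    0    0    0    0
  a   0    0    0    0    0    1    1
  d   0    0    0    0    1    1    2
  b   0    0    0    1    1    1    2
  d   0    0    0    1    2    2    2
LCS length = dp[5][6] = 2

2


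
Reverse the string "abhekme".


Input: abhekme
Reading characters right to left:
  Position 6: 'e'
  Position 5: 'm'
  Position 4: 'k'
  Position 3: 'e'
  Position 2: 'h'
  Position 1: 'b'
  Position 0: 'a'
Reversed: emkehba

emkehba


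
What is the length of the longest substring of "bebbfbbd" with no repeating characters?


Input: "bebbfbbd"
Sliding window (track last position of each char):
  Position 0 ('b'): window [0,0] length 1 -- new best
  Position 1 ('e'): window [0,1] length 2 -- new best
  Position 2 ('b'): repeat (last at 0), move window start to 1
  Position 2 ('b'): window [1,2] length 2
  Position 3 ('b'): repeat (last at 2), move window start to 3
  Position 3 ('b'): window [3,3] length 1
  Position 4 ('f'): window [3,4] length 2
  Position 5 ('b'): repeat (last at 3), move window start to 4
  Position 5 ('b'): window [4,5] length 2
  Position 6 ('b'): repeat (last at 5), move window start to 6
  Position 6 ('b'): window [6,6] length 1
  Position 7 ('d'): window [6,7] length 2
Longest substring with no repeats: "be" with length 2

2


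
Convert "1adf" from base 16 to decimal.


Input: "1adf" in base 16
Positional expansion:
  Digit '1' (value 1) x 16^3 = 4096
  Digit 'a' (value 10) x 16^2 = 2560
  Digit 'd' (value 13) x 16^1 = 208
  Digit 'f' (value 15) x 16^0 = 15
Sum = 6879

6879


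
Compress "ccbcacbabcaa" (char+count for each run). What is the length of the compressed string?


Input: ccbcacbabcaa
Runs:
  'c' x 2 => "c2"
  'b' x 1 => "b1"
  'c' x 1 => "c1"
  'a' x 1 => "a1"
  'c' x 1 => "c1"
  'b' x 1 => "b1"
  'a' x 1 => "a1"
  'b' x 1 => "b1"
  'c' x 1 => "c1"
  'a' x 2 => "a2"
Compressed: "c2b1c1a1c1b1a1b1c1a2"
Compressed length: 20

20


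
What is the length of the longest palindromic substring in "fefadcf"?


Input: "fefadcf"
Checking substrings for palindromes:
  [0:3] "fef" (len 3) => palindrome
Longest palindromic substring: "fef" with length 3

3


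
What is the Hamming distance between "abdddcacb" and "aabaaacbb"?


Comparing "abdddcacb" and "aabaaacbb" position by position:
  Position 0: 'a' vs 'a' => same
  Position 1: 'b' vs 'a' => differ
  Position 2: 'd' vs 'b' => differ
  Position 3: 'd' vs 'a' => differ
  Position 4: 'd' vs 'a' => differ
  Position 5: 'c' vs 'a' => differ
  Position 6: 'a' vs 'c' => differ
  Position 7: 'c' vs 'b' => differ
  Position 8: 'b' vs 'b' => same
Total differences (Hamming distance): 7

7


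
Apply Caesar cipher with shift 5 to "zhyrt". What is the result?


Caesar cipher: shift "zhyrt" by 5
  'z' (pos 25) + 5 = pos 4 = 'e'
  'h' (pos 7) + 5 = pos 12 = 'm'
  'y' (pos 24) + 5 = pos 3 = 'd'
  'r' (pos 17) + 5 = pos 22 = 'w'
  't' (pos 19) + 5 = pos 24 = 'y'
Result: emdwy

emdwy


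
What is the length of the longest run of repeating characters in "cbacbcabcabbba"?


Input: "cbacbcabcabbba"
Scanning for longest run:
  Position 1 ('b'): new char, reset run to 1
  Position 2 ('a'): new char, reset run to 1
  Position 3 ('c'): new char, reset run to 1
  Position 4 ('b'): new char, reset run to 1
  Position 5 ('c'): new char, reset run to 1
  Position 6 ('a'): new char, reset run to 1
  Position 7 ('b'): new char, reset run to 1
  Position 8 ('c'): new char, reset run to 1
  Position 9 ('a'): new char, reset run to 1
  Position 10 ('b'): new char, reset run to 1
  Position 11 ('b'): continues run of 'b', length=2
  Position 12 ('b'): continues run of 'b', length=3
  Position 13 ('a'): new char, reset run to 1
Longest run: 'b' with length 3

3


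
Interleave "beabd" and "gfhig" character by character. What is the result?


Interleaving "beabd" and "gfhig":
  Position 0: 'b' from first, 'g' from second => "bg"
  Position 1: 'e' from first, 'f' from second => "ef"
  Position 2: 'a' from first, 'h' from second => "ah"
  Position 3: 'b' from first, 'i' from second => "bi"
  Position 4: 'd' from first, 'g' from second => "dg"
Result: bgefahbidg

bgefahbidg


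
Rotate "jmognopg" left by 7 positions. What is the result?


Input: "jmognopg", rotate left by 7
First 7 characters: "jmognop"
Remaining characters: "g"
Concatenate remaining + first: "g" + "jmognop" = "gjmognop"

gjmognop


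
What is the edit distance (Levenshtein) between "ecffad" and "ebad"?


Computing edit distance: "ecffad" -> "ebad"
DP table:
           e    b    a    d
      0    1    2    3    4
  e   1    0    1    2    3
  c   2    1    1    2    3
  f   3    2    2    2    3
  f   4    3    3    3    3
  a   5    4    4    3    4
  d   6    5    5    4    3
Edit distance = dp[6][4] = 3

3


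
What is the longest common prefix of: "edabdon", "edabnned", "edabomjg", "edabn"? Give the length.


Words: edabdon, edabnned, edabomjg, edabn
  Position 0: all 'e' => match
  Position 1: all 'd' => match
  Position 2: all 'a' => match
  Position 3: all 'b' => match
  Position 4: ('d', 'n', 'o', 'n') => mismatch, stop
LCP = "edab" (length 4)

4


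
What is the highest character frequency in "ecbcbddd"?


Input: ecbcbddd
Character counts:
  'b': 2
  'c': 2
  'd': 3
  'e': 1
Maximum frequency: 3

3


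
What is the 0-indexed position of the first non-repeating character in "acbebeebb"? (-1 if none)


Input: acbebeebb
Character frequencies:
  'a': 1
  'b': 4
  'c': 1
  'e': 3
Scanning left to right for freq == 1:
  Position 0 ('a'): unique! => answer = 0

0


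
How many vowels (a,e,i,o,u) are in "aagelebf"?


Input: aagelebf
Checking each character:
  'a' at position 0: vowel (running total: 1)
  'a' at position 1: vowel (running total: 2)
  'g' at position 2: consonant
  'e' at position 3: vowel (running total: 3)
  'l' at position 4: consonant
  'e' at position 5: vowel (running total: 4)
  'b' at position 6: consonant
  'f' at position 7: consonant
Total vowels: 4

4


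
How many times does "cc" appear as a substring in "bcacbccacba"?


Searching for "cc" in "bcacbccacba"
Scanning each position:
  Position 0: "bc" => no
  Position 1: "ca" => no
  Position 2: "ac" => no
  Position 3: "cb" => no
  Position 4: "bc" => no
  Position 5: "cc" => MATCH
  Position 6: "ca" => no
  Position 7: "ac" => no
  Position 8: "cb" => no
  Position 9: "ba" => no
Total occurrences: 1

1


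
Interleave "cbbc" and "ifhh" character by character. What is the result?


Interleaving "cbbc" and "ifhh":
  Position 0: 'c' from first, 'i' from second => "ci"
  Position 1: 'b' from first, 'f' from second => "bf"
  Position 2: 'b' from first, 'h' from second => "bh"
  Position 3: 'c' from first, 'h' from second => "ch"
Result: cibfbhch

cibfbhch


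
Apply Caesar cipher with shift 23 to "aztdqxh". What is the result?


Caesar cipher: shift "aztdqxh" by 23
  'a' (pos 0) + 23 = pos 23 = 'x'
  'z' (pos 25) + 23 = pos 22 = 'w'
  't' (pos 19) + 23 = pos 16 = 'q'
  'd' (pos 3) + 23 = pos 0 = 'a'
  'q' (pos 16) + 23 = pos 13 = 'n'
  'x' (pos 23) + 23 = pos 20 = 'u'
  'h' (pos 7) + 23 = pos 4 = 'e'
Result: xwqanue

xwqanue


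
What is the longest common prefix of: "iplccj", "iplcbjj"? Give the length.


Words: iplccj, iplcbjj
  Position 0: all 'i' => match
  Position 1: all 'p' => match
  Position 2: all 'l' => match
  Position 3: all 'c' => match
  Position 4: ('c', 'b') => mismatch, stop
LCP = "iplc" (length 4)

4


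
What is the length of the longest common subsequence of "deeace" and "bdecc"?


LCS of "deeace" and "bdecc"
DP table:
           b    d    e    c    c
      0    0    0    0    0    0
  d   0    0    1    1    1    1
  e   0    0    1    2    2    2
  e   0    0    1    2    2    2
  a   0    0    1    2    2    2
  c   0    0    1    2    3    3
  e   0    0    1    2    3    3
LCS length = dp[6][5] = 3

3


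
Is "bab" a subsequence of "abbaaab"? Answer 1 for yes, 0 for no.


Check if "bab" is a subsequence of "abbaaab"
Greedy scan:
  Position 0 ('a'): no match needed
  Position 1 ('b'): matches sub[0] = 'b'
  Position 2 ('b'): no match needed
  Position 3 ('a'): matches sub[1] = 'a'
  Position 4 ('a'): no match needed
  Position 5 ('a'): no match needed
  Position 6 ('b'): matches sub[2] = 'b'
All 3 characters matched => is a subsequence

1


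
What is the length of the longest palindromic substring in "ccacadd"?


Input: "ccacadd"
Checking substrings for palindromes:
  [1:4] "cac" (len 3) => palindrome
  [2:5] "aca" (len 3) => palindrome
  [0:2] "cc" (len 2) => palindrome
  [5:7] "dd" (len 2) => palindrome
Longest palindromic substring: "cac" with length 3

3


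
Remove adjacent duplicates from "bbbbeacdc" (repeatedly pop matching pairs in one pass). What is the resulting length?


Input: bbbbeacdc
Stack-based adjacent duplicate removal:
  Read 'b': push. Stack: b
  Read 'b': matches stack top 'b' => pop. Stack: (empty)
  Read 'b': push. Stack: b
  Read 'b': matches stack top 'b' => pop. Stack: (empty)
  Read 'e': push. Stack: e
  Read 'a': push. Stack: ea
  Read 'c': push. Stack: eac
  Read 'd': push. Stack: eacd
  Read 'c': push. Stack: eacdc
Final stack: "eacdc" (length 5)

5


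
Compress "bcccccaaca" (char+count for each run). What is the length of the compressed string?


Input: bcccccaaca
Runs:
  'b' x 1 => "b1"
  'c' x 5 => "c5"
  'a' x 2 => "a2"
  'c' x 1 => "c1"
  'a' x 1 => "a1"
Compressed: "b1c5a2c1a1"
Compressed length: 10

10


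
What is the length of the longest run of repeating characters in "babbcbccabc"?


Input: "babbcbccabc"
Scanning for longest run:
  Position 1 ('a'): new char, reset run to 1
  Position 2 ('b'): new char, reset run to 1
  Position 3 ('b'): continues run of 'b', length=2
  Position 4 ('c'): new char, reset run to 1
  Position 5 ('b'): new char, reset run to 1
  Position 6 ('c'): new char, reset run to 1
  Position 7 ('c'): continues run of 'c', length=2
  Position 8 ('a'): new char, reset run to 1
  Position 9 ('b'): new char, reset run to 1
  Position 10 ('c'): new char, reset run to 1
Longest run: 'b' with length 2

2


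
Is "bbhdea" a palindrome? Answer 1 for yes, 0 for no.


Input: bbhdea
Reversed: aedhbb
  Compare pos 0 ('b') with pos 5 ('a'): MISMATCH
  Compare pos 1 ('b') with pos 4 ('e'): MISMATCH
  Compare pos 2 ('h') with pos 3 ('d'): MISMATCH
Result: not a palindrome

0


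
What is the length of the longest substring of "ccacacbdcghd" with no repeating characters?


Input: "ccacacbdcghd"
Sliding window (track last position of each char):
  Position 0 ('c'): window [0,0] length 1 -- new best
  Position 1 ('c'): repeat (last at 0), move window start to 1
  Position 1 ('c'): window [1,1] length 1
  Position 2 ('a'): window [1,2] length 2 -- new best
  Position 3 ('c'): repeat (last at 1), move window start to 2
  Position 3 ('c'): window [2,3] length 2
  Position 4 ('a'): repeat (last at 2), move window start to 3
  Position 4 ('a'): window [3,4] length 2
  Position 5 ('c'): repeat (last at 3), move window start to 4
  Position 5 ('c'): window [4,5] length 2
  Position 6 ('b'): window [4,6] length 3 -- new best
  Position 7 ('d'): window [4,7] length 4 -- new best
  Position 8 ('c'): repeat (last at 5), move window start to 6
  Position 8 ('c'): window [6,8] length 3
  Position 9 ('g'): window [6,9] length 4
  Position 10 ('h'): window [6,10] length 5 -- new best
  Position 11 ('d'): repeat (last at 7), move window start to 8
  Position 11 ('d'): window [8,11] length 4
Longest substring with no repeats: "bdcgh" with length 5

5


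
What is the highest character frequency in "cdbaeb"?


Input: cdbaeb
Character counts:
  'a': 1
  'b': 2
  'c': 1
  'd': 1
  'e': 1
Maximum frequency: 2

2


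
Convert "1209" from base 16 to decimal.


Input: "1209" in base 16
Positional expansion:
  Digit '1' (value 1) x 16^3 = 4096
  Digit '2' (value 2) x 16^2 = 512
  Digit '0' (value 0) x 16^1 = 0
  Digit '9' (value 9) x 16^0 = 9
Sum = 4617

4617


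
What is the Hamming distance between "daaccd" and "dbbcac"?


Comparing "daaccd" and "dbbcac" position by position:
  Position 0: 'd' vs 'd' => same
  Position 1: 'a' vs 'b' => differ
  Position 2: 'a' vs 'b' => differ
  Position 3: 'c' vs 'c' => same
  Position 4: 'c' vs 'a' => differ
  Position 5: 'd' vs 'c' => differ
Total differences (Hamming distance): 4

4


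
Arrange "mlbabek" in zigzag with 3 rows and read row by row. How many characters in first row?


Zigzag "mlbabek" into 3 rows:
Placing characters:
  'm' => row 0
  'l' => row 1
  'b' => row 2
  'a' => row 1
  'b' => row 0
  'e' => row 1
  'k' => row 2
Rows:
  Row 0: "mb"
  Row 1: "lae"
  Row 2: "bk"
First row length: 2

2


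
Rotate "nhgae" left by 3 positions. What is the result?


Input: "nhgae", rotate left by 3
First 3 characters: "nhg"
Remaining characters: "ae"
Concatenate remaining + first: "ae" + "nhg" = "aenhg"

aenhg


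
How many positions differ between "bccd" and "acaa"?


Comparing "bccd" and "acaa" position by position:
  Position 0: 'b' vs 'a' => DIFFER
  Position 1: 'c' vs 'c' => same
  Position 2: 'c' vs 'a' => DIFFER
  Position 3: 'd' vs 'a' => DIFFER
Positions that differ: 3

3


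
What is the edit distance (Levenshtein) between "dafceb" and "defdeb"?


Computing edit distance: "dafceb" -> "defdeb"
DP table:
           d    e    f    d    e    b
      0    1    2    3    4    5    6
  d   1    0    1    2    3    4    5
  a   2    1    1    2    3    4    5
  f   3    2    2    1    2    3    4
  c   4    3    3    2    2    3    4
  e   5    4    3    3    3    2    3
  b   6    5    4    4    4    3    2
Edit distance = dp[6][6] = 2

2


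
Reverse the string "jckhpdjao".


Input: jckhpdjao
Reading characters right to left:
  Position 8: 'o'
  Position 7: 'a'
  Position 6: 'j'
  Position 5: 'd'
  Position 4: 'p'
  Position 3: 'h'
  Position 2: 'k'
  Position 1: 'c'
  Position 0: 'j'
Reversed: oajdphkcj

oajdphkcj


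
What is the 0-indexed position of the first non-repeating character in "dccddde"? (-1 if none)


Input: dccddde
Character frequencies:
  'c': 2
  'd': 4
  'e': 1
Scanning left to right for freq == 1:
  Position 0 ('d'): freq=4, skip
  Position 1 ('c'): freq=2, skip
  Position 2 ('c'): freq=2, skip
  Position 3 ('d'): freq=4, skip
  Position 4 ('d'): freq=4, skip
  Position 5 ('d'): freq=4, skip
  Position 6 ('e'): unique! => answer = 6

6


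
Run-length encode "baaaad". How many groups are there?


Input: baaaad
Scanning for consecutive runs:
  Group 1: 'b' x 1 (positions 0-0)
  Group 2: 'a' x 4 (positions 1-4)
  Group 3: 'd' x 1 (positions 5-5)
Total groups: 3

3


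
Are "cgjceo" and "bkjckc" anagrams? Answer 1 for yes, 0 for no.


Strings: "cgjceo", "bkjckc"
Sorted first:  ccegjo
Sorted second: bccjkk
Differ at position 0: 'c' vs 'b' => not anagrams

0


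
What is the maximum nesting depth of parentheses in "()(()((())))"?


Input: "()(()((())))"
Tracking depth:
  Position 0 '(': depth becomes 1
  Position 1 ')': depth becomes 0
  Position 2 '(': depth becomes 1
  Position 3 '(': depth becomes 2
  Position 4 ')': depth becomes 1
  Position 5 '(': depth becomes 2
  Position 6 '(': depth becomes 3
  Position 7 '(': depth becomes 4
  Position 8 ')': depth becomes 3
  Position 9 ')': depth becomes 2
  Position 10 ')': depth becomes 1
  Position 11 ')': depth becomes 0
Maximum depth reached: 4

4


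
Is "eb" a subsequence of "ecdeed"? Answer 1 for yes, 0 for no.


Check if "eb" is a subsequence of "ecdeed"
Greedy scan:
  Position 0 ('e'): matches sub[0] = 'e'
  Position 1 ('c'): no match needed
  Position 2 ('d'): no match needed
  Position 3 ('e'): no match needed
  Position 4 ('e'): no match needed
  Position 5 ('d'): no match needed
Only matched 1/2 characters => not a subsequence

0


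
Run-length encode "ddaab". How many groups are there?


Input: ddaab
Scanning for consecutive runs:
  Group 1: 'd' x 2 (positions 0-1)
  Group 2: 'a' x 2 (positions 2-3)
  Group 3: 'b' x 1 (positions 4-4)
Total groups: 3

3


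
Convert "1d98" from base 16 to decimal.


Input: "1d98" in base 16
Positional expansion:
  Digit '1' (value 1) x 16^3 = 4096
  Digit 'd' (value 13) x 16^2 = 3328
  Digit '9' (value 9) x 16^1 = 144
  Digit '8' (value 8) x 16^0 = 8
Sum = 7576

7576


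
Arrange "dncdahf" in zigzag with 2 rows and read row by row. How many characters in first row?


Zigzag "dncdahf" into 2 rows:
Placing characters:
  'd' => row 0
  'n' => row 1
  'c' => row 0
  'd' => row 1
  'a' => row 0
  'h' => row 1
  'f' => row 0
Rows:
  Row 0: "dcaf"
  Row 1: "ndh"
First row length: 4

4


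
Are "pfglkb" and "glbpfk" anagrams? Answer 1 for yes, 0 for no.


Strings: "pfglkb", "glbpfk"
Sorted first:  bfgklp
Sorted second: bfgklp
Sorted forms match => anagrams

1


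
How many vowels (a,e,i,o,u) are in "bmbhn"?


Input: bmbhn
Checking each character:
  'b' at position 0: consonant
  'm' at position 1: consonant
  'b' at position 2: consonant
  'h' at position 3: consonant
  'n' at position 4: consonant
Total vowels: 0

0


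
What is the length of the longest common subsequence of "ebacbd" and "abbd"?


LCS of "ebacbd" and "abbd"
DP table:
           a    b    b    d
      0    0    0    0    0
  e   0    0    0    0    0
  b   0    0    1    1    1
  a   0    1    1    1    1
  c   0    1    1    1    1
  b   0    1    2    2    2
  d   0    1    2    2    3
LCS length = dp[6][4] = 3

3


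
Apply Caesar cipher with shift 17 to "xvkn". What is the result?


Caesar cipher: shift "xvkn" by 17
  'x' (pos 23) + 17 = pos 14 = 'o'
  'v' (pos 21) + 17 = pos 12 = 'm'
  'k' (pos 10) + 17 = pos 1 = 'b'
  'n' (pos 13) + 17 = pos 4 = 'e'
Result: ombe

ombe


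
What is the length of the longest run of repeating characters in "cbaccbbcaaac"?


Input: "cbaccbbcaaac"
Scanning for longest run:
  Position 1 ('b'): new char, reset run to 1
  Position 2 ('a'): new char, reset run to 1
  Position 3 ('c'): new char, reset run to 1
  Position 4 ('c'): continues run of 'c', length=2
  Position 5 ('b'): new char, reset run to 1
  Position 6 ('b'): continues run of 'b', length=2
  Position 7 ('c'): new char, reset run to 1
  Position 8 ('a'): new char, reset run to 1
  Position 9 ('a'): continues run of 'a', length=2
  Position 10 ('a'): continues run of 'a', length=3
  Position 11 ('c'): new char, reset run to 1
Longest run: 'a' with length 3

3


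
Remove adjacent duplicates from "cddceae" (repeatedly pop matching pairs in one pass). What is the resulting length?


Input: cddceae
Stack-based adjacent duplicate removal:
  Read 'c': push. Stack: c
  Read 'd': push. Stack: cd
  Read 'd': matches stack top 'd' => pop. Stack: c
  Read 'c': matches stack top 'c' => pop. Stack: (empty)
  Read 'e': push. Stack: e
  Read 'a': push. Stack: ea
  Read 'e': push. Stack: eae
Final stack: "eae" (length 3)

3


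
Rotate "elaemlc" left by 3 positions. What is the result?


Input: "elaemlc", rotate left by 3
First 3 characters: "ela"
Remaining characters: "emlc"
Concatenate remaining + first: "emlc" + "ela" = "emlcela"

emlcela


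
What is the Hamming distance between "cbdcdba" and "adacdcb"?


Comparing "cbdcdba" and "adacdcb" position by position:
  Position 0: 'c' vs 'a' => differ
  Position 1: 'b' vs 'd' => differ
  Position 2: 'd' vs 'a' => differ
  Position 3: 'c' vs 'c' => same
  Position 4: 'd' vs 'd' => same
  Position 5: 'b' vs 'c' => differ
  Position 6: 'a' vs 'b' => differ
Total differences (Hamming distance): 5

5


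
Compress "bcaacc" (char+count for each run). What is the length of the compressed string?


Input: bcaacc
Runs:
  'b' x 1 => "b1"
  'c' x 1 => "c1"
  'a' x 2 => "a2"
  'c' x 2 => "c2"
Compressed: "b1c1a2c2"
Compressed length: 8

8


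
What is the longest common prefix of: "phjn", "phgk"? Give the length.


Words: phjn, phgk
  Position 0: all 'p' => match
  Position 1: all 'h' => match
  Position 2: ('j', 'g') => mismatch, stop
LCP = "ph" (length 2)

2


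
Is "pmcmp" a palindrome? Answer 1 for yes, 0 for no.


Input: pmcmp
Reversed: pmcmp
  Compare pos 0 ('p') with pos 4 ('p'): match
  Compare pos 1 ('m') with pos 3 ('m'): match
Result: palindrome

1


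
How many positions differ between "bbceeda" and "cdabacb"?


Comparing "bbceeda" and "cdabacb" position by position:
  Position 0: 'b' vs 'c' => DIFFER
  Position 1: 'b' vs 'd' => DIFFER
  Position 2: 'c' vs 'a' => DIFFER
  Position 3: 'e' vs 'b' => DIFFER
  Position 4: 'e' vs 'a' => DIFFER
  Position 5: 'd' vs 'c' => DIFFER
  Position 6: 'a' vs 'b' => DIFFER
Positions that differ: 7

7


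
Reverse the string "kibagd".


Input: kibagd
Reading characters right to left:
  Position 5: 'd'
  Position 4: 'g'
  Position 3: 'a'
  Position 2: 'b'
  Position 1: 'i'
  Position 0: 'k'
Reversed: dgabik

dgabik


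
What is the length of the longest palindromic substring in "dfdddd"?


Input: "dfdddd"
Checking substrings for palindromes:
  [2:6] "dddd" (len 4) => palindrome
  [0:3] "dfd" (len 3) => palindrome
  [2:5] "ddd" (len 3) => palindrome
  [3:6] "ddd" (len 3) => palindrome
  [2:4] "dd" (len 2) => palindrome
  [3:5] "dd" (len 2) => palindrome
Longest palindromic substring: "dddd" with length 4

4


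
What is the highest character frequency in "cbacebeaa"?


Input: cbacebeaa
Character counts:
  'a': 3
  'b': 2
  'c': 2
  'e': 2
Maximum frequency: 3

3


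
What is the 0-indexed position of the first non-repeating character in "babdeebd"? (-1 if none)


Input: babdeebd
Character frequencies:
  'a': 1
  'b': 3
  'd': 2
  'e': 2
Scanning left to right for freq == 1:
  Position 0 ('b'): freq=3, skip
  Position 1 ('a'): unique! => answer = 1

1


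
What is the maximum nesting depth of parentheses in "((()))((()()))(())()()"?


Input: "((()))((()()))(())()()"
Tracking depth:
  Position 0 '(': depth becomes 1
  Position 1 '(': depth becomes 2
  Position 2 '(': depth becomes 3
  Position 3 ')': depth becomes 2
  Position 4 ')': depth becomes 1
  Position 5 ')': depth becomes 0
  Position 6 '(': depth becomes 1
  Position 7 '(': depth becomes 2
  Position 8 '(': depth becomes 3
  Position 9 ')': depth becomes 2
  Position 10 '(': depth becomes 3
  Position 11 ')': depth becomes 2
  Position 12 ')': depth becomes 1
  Position 13 ')': depth becomes 0
  Position 14 '(': depth becomes 1
  Position 15 '(': depth becomes 2
  Position 16 ')': depth becomes 1
  Position 17 ')': depth becomes 0
  Position 18 '(': depth becomes 1
  Position 19 ')': depth becomes 0
  Position 20 '(': depth becomes 1
  Position 21 ')': depth becomes 0
Maximum depth reached: 3

3


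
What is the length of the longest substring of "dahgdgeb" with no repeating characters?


Input: "dahgdgeb"
Sliding window (track last position of each char):
  Position 0 ('d'): window [0,0] length 1 -- new best
  Position 1 ('a'): window [0,1] length 2 -- new best
  Position 2 ('h'): window [0,2] length 3 -- new best
  Position 3 ('g'): window [0,3] length 4 -- new best
  Position 4 ('d'): repeat (last at 0), move window start to 1
  Position 4 ('d'): window [1,4] length 4
  Position 5 ('g'): repeat (last at 3), move window start to 4
  Position 5 ('g'): window [4,5] length 2
  Position 6 ('e'): window [4,6] length 3
  Position 7 ('b'): window [4,7] length 4
Longest substring with no repeats: "dahg" with length 4

4


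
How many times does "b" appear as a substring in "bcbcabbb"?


Searching for "b" in "bcbcabbb"
Scanning each position:
  Position 0: "b" => MATCH
  Position 1: "c" => no
  Position 2: "b" => MATCH
  Position 3: "c" => no
  Position 4: "a" => no
  Position 5: "b" => MATCH
  Position 6: "b" => MATCH
  Position 7: "b" => MATCH
Total occurrences: 5

5


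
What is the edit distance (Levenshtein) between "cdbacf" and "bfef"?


Computing edit distance: "cdbacf" -> "bfef"
DP table:
           b    f    e    f
      0    1    2    3    4
  c   1    1    2    3    4
  d   2    2    2    3    4
  b   3    2    3    3    4
  a   4    3    3    4    4
  c   5    4    4    4    5
  f   6    5    4    5    4
Edit distance = dp[6][4] = 4

4


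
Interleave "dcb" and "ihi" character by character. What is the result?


Interleaving "dcb" and "ihi":
  Position 0: 'd' from first, 'i' from second => "di"
  Position 1: 'c' from first, 'h' from second => "ch"
  Position 2: 'b' from first, 'i' from second => "bi"
Result: dichbi

dichbi


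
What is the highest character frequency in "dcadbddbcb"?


Input: dcadbddbcb
Character counts:
  'a': 1
  'b': 3
  'c': 2
  'd': 4
Maximum frequency: 4

4


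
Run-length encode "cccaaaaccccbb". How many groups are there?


Input: cccaaaaccccbb
Scanning for consecutive runs:
  Group 1: 'c' x 3 (positions 0-2)
  Group 2: 'a' x 4 (positions 3-6)
  Group 3: 'c' x 4 (positions 7-10)
  Group 4: 'b' x 2 (positions 11-12)
Total groups: 4

4


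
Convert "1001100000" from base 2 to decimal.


Input: "1001100000" in base 2
Positional expansion:
  Digit '1' (value 1) x 2^9 = 512
  Digit '0' (value 0) x 2^8 = 0
  Digit '0' (value 0) x 2^7 = 0
  Digit '1' (value 1) x 2^6 = 64
  Digit '1' (value 1) x 2^5 = 32
  Digit '0' (value 0) x 2^4 = 0
  Digit '0' (value 0) x 2^3 = 0
  Digit '0' (value 0) x 2^2 = 0
  Digit '0' (value 0) x 2^1 = 0
  Digit '0' (value 0) x 2^0 = 0
Sum = 608

608
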